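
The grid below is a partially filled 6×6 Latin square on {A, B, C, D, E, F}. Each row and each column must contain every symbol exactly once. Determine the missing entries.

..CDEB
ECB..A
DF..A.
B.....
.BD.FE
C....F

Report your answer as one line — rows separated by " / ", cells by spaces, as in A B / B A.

At row 1, column 2: row 1 has {B,C,D,E}; column 2 has {B,C,F}; that leaves A.
At row 2, column 4: row 2 has {A,B,C,E}; column 4 has {D}; that leaves F.
At row 2, column 5: row 2 has {A,B,C,E,F}; column 5 has {A,E,F}; that leaves D.
At row 3, column 3: row 3 has {A,D,F}; column 3 has {B,C,D}; that leaves E.
At row 3, column 6: row 3 has {A,D,E,F}; column 6 has {A,B,E,F}; that leaves C.
At row 4, column 5: row 4 has {B}; column 5 has {A,D,E,F}; that leaves C.
At row 4, column 6: row 4 has {B,C}; column 6 has {A,B,C,E,F}; that leaves D.
At row 5, column 1: row 5 has {B,D,E,F}; column 1 has {B,C,D,E}; that leaves A.
At row 5, column 4: row 5 has {A,B,D,E,F}; column 4 has {D,F}; that leaves C.
At row 6, column 3: row 6 has {C,F}; column 3 has {B,C,D,E}; that leaves A.
At row 6, column 5: row 6 has {A,C,F}; column 5 has {A,C,D,E,F}; that leaves B.
At row 1, column 1: row 1 has {A,B,C,D,E}; column 1 has {A,B,C,D,E}; that leaves F.
At row 3, column 4: row 3 has {A,C,D,E,F}; column 4 has {C,D,F}; that leaves B.
At row 4, column 2: row 4 has {B,C,D}; column 2 has {A,B,C,F}; that leaves E.
At row 4, column 3: row 4 has {B,C,D,E}; column 3 has {A,B,C,D,E}; that leaves F.
At row 4, column 4: row 4 has {B,C,D,E,F}; column 4 has {B,C,D,F}; that leaves A.
At row 6, column 2: row 6 has {A,B,C,F}; column 2 has {A,B,C,E,F}; that leaves D.
At row 6, column 4: row 6 has {A,B,C,D,F}; column 4 has {A,B,C,D,F}; that leaves E.

F A C D E B / E C B F D A / D F E B A C / B E F A C D / A B D C F E / C D A E B F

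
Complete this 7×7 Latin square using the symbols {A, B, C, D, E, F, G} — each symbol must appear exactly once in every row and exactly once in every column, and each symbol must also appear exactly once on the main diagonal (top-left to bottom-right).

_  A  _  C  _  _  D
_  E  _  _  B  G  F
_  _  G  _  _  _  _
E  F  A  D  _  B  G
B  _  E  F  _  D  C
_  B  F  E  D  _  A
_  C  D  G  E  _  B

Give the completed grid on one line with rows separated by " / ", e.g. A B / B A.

F A B C G E D / D E C A B G F / C D G B F A E / E F A D C B G / B G E F A D C / G B F E D C A / A C D G E F B

(r1,c1) = F
(r1,c3) = B
(r1,c5) = G
(r1,c6) = E
(r2,c3) = C
(r2,c4) = A
(r3,c2) = D
(r3,c4) = B
(r3,c7) = E
(r4,c5) = C
(r5,c2) = G
(r5,c5) = A
(r6,c6) = C
(r7,c1) = A
(r7,c6) = F
(r2,c1) = D
(r3,c1) = C
(r3,c5) = F
(r3,c6) = A
(r6,c1) = G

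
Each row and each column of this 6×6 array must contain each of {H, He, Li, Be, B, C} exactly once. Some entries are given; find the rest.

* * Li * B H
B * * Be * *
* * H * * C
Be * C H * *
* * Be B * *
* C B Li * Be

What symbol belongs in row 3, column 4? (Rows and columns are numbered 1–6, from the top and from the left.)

He

Cell (r2,c3): row 2 has {Be,B}; column 3 has {H,Li,Be,B,C} → He.
Cell (r2,c6): row 2 has {He,Be,B}; column 6 has {H,Be,C} → Li.
Cell (r3,c4): row 3 has {H,C}; column 4 has {H,Li,Be,B} → He.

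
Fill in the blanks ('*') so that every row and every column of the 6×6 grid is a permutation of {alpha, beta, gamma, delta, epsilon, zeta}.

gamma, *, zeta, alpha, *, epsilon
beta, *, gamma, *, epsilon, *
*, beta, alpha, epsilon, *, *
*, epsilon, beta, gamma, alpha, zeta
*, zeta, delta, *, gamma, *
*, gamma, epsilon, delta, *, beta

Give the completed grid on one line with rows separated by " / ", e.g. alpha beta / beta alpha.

(r1,c2) = delta
(r1,c5) = beta
(r2,c2) = alpha
(r2,c4) = zeta
(r2,c6) = delta
(r3,c6) = gamma
(r4,c1) = delta
(r5,c4) = beta
(r5,c6) = alpha
(r6,c5) = zeta
(r3,c1) = zeta
(r3,c5) = delta
(r5,c1) = epsilon
(r6,c1) = alpha

gamma delta zeta alpha beta epsilon / beta alpha gamma zeta epsilon delta / zeta beta alpha epsilon delta gamma / delta epsilon beta gamma alpha zeta / epsilon zeta delta beta gamma alpha / alpha gamma epsilon delta zeta beta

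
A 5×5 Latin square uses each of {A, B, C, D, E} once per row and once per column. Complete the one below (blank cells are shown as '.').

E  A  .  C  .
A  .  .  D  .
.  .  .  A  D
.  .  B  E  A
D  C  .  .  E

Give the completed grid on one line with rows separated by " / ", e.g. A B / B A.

(r1,c3): row 1 has {A,C,E}; column 3 has {B}, so it must be D.
(r1,c5): row 1 has {A,C,D,E}; column 5 has {A,D,E}, so it must be B.
(r2,c5): row 2 has {A,D}; column 5 has {A,B,D,E}, so it must be C.
(r4,c1): row 4 has {A,B,E}; column 1 has {A,D,E}, so it must be C.
(r4,c2): row 4 has {A,B,C,E}; column 2 has {A,C}, so it must be D.
(r5,c3): row 5 has {C,D,E}; column 3 has {B,D}, so it must be A.
(r5,c4): row 5 has {A,C,D,E}; column 4 has {A,C,D,E}, so it must be B.
(r2,c3): row 2 has {A,C,D}; column 3 has {A,B,D}, so it must be E.
(r3,c1): row 3 has {A,D}; column 1 has {A,C,D,E}, so it must be B.
(r3,c2): row 3 has {A,B,D}; column 2 has {A,C,D}, so it must be E.
(r3,c3): row 3 has {A,B,D,E}; column 3 has {A,B,D,E}, so it must be C.
(r2,c2): row 2 has {A,C,D,E}; column 2 has {A,C,D,E}, so it must be B.

E A D C B / A B E D C / B E C A D / C D B E A / D C A B E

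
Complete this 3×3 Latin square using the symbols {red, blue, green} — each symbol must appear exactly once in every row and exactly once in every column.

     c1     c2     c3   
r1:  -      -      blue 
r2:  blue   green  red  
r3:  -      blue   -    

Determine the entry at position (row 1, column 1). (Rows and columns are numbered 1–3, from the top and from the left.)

green

(r1,c2) = red
(r3,c3) = green
(r1,c1) = green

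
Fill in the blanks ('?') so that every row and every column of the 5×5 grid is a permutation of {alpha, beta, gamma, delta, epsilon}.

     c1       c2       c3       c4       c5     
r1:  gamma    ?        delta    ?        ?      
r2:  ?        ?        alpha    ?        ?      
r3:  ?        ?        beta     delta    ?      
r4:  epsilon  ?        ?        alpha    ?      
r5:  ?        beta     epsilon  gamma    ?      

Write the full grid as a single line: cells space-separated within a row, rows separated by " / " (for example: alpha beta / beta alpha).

gamma alpha delta beta epsilon / beta gamma alpha epsilon delta / alpha epsilon beta delta gamma / epsilon delta gamma alpha beta / delta beta epsilon gamma alpha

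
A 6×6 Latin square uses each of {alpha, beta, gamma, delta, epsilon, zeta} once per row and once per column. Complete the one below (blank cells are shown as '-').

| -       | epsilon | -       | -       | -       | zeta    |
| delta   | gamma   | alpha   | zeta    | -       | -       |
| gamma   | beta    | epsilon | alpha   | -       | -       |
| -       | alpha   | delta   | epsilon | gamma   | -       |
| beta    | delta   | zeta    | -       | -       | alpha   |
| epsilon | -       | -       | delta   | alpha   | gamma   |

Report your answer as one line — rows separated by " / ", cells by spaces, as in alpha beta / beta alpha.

alpha epsilon gamma beta delta zeta / delta gamma alpha zeta beta epsilon / gamma beta epsilon alpha zeta delta / zeta alpha delta epsilon gamma beta / beta delta zeta gamma epsilon alpha / epsilon zeta beta delta alpha gamma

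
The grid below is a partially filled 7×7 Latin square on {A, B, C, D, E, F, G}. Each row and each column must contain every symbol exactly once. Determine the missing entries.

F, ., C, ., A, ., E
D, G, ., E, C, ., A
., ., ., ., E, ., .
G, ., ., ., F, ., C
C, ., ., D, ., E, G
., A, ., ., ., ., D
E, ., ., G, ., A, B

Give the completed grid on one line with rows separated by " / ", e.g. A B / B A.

F D C B A G E / D G B E C F A / A B G C E D F / G E D A F B C / C F A D B E G / B A E F G C D / E C F G D A B

(r1,c4): row 1 has {A,C,E,F}; column 4 has {D,E,G}, so it must be B.
(r3,c7): row 3 has {E}; column 7 has {A,B,C,D,E,G}, so it must be F.
(r4,c4): row 4 has {C,F,G}; column 4 has {B,D,E,G}, so it must be A.
(r5,c5): row 5 has {C,D,E,G}; column 5 has {A,C,E,F}, so it must be B.
(r6,c1): row 6 has {A,D}; column 1 has {C,D,E,F,G}, so it must be B.
(r6,c5): row 6 has {A,B,D}; column 5 has {A,B,C,E,F}, so it must be G.
(r7,c5): row 7 has {A,B,E,G}; column 5 has {A,B,C,E,F,G}, so it must be D.
(r1,c2): row 1 has {A,B,C,E,F}; column 2 has {A,G}, so it must be D.
(r1,c6): row 1 has {A,B,C,D,E,F}; column 6 has {A,E}, so it must be G.
(r3,c1): row 3 has {E,F}; column 1 has {B,C,D,E,F,G}, so it must be A.
(r3,c4): row 3 has {A,E,F}; column 4 has {A,B,D,E,G}, so it must be C.
(r5,c2): row 5 has {B,C,D,E,G}; column 2 has {A,D,G}, so it must be F.
(r5,c3): row 5 has {B,C,D,E,F,G}; column 3 has {C}, so it must be A.
(r6,c4): row 6 has {A,B,D,G}; column 4 has {A,B,C,D,E,G}, so it must be F.
(r6,c6): row 6 has {A,B,D,F,G}; column 6 has {A,E,G}, so it must be C.
(r7,c2): row 7 has {A,B,D,E,G}; column 2 has {A,D,F,G}, so it must be C.
(r7,c3): row 7 has {A,B,C,D,E,G}; column 3 has {A,C}, so it must be F.
(r2,c3): row 2 has {A,C,D,E,G}; column 3 has {A,C,F}, so it must be B.
(r2,c6): row 2 has {A,B,C,D,E,G}; column 6 has {A,C,E,G}, so it must be F.
(r3,c2): row 3 has {A,C,E,F}; column 2 has {A,C,D,F,G}, so it must be B.
(r3,c6): row 3 has {A,B,C,E,F}; column 6 has {A,C,E,F,G}, so it must be D.
(r4,c2): row 4 has {A,C,F,G}; column 2 has {A,B,C,D,F,G}, so it must be E.
(r4,c3): row 4 has {A,C,E,F,G}; column 3 has {A,B,C,F}, so it must be D.
(r4,c6): row 4 has {A,C,D,E,F,G}; column 6 has {A,C,D,E,F,G}, so it must be B.
(r6,c3): row 6 has {A,B,C,D,F,G}; column 3 has {A,B,C,D,F}, so it must be E.
(r3,c3): row 3 has {A,B,C,D,E,F}; column 3 has {A,B,C,D,E,F}, so it must be G.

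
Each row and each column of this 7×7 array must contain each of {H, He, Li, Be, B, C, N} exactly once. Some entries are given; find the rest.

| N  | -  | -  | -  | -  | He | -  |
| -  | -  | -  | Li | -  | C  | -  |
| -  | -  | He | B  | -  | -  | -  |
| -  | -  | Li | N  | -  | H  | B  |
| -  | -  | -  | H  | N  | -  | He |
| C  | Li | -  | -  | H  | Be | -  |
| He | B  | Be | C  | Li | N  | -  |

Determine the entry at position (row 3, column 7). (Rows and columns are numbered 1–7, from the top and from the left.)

row 1 has {He,N}; column 4 has {H,Li,B,C,N} — only Be is left for (r1,c4).
row 3 has {He,B}; column 6 has {H,He,Be,C,N} — only Li is left for (r3,c6).
row 4 has {H,Li,B,N}; column 1 has {He,C,N} — only Be is left for (r4,c1).
row 5 has {H,He,N}; column 6 has {H,He,Li,Be,C,N} — only B is left for (r5,c6).
row 6 has {H,Li,Be,C}; column 4 has {H,Li,Be,B,C,N} — only He is left for (r6,c4).
row 6 has {H,He,Li,Be,C}; column 7 has {He,B} — only N is left for (r6,c7).
row 7 has {He,Li,Be,B,C,N}; column 7 has {He,B,N} — only H is left for (r7,c7).
row 2 has {Li,C}; column 7 has {H,He,B,N} — only Be is left for (r2,c7).
row 3 has {He,Li,B}; column 1 has {He,Be,C,N} — only H is left for (r3,c1).
row 3 has {H,He,Li,B}; column 7 has {H,He,Be,B,N} — only C is left for (r3,c7).

C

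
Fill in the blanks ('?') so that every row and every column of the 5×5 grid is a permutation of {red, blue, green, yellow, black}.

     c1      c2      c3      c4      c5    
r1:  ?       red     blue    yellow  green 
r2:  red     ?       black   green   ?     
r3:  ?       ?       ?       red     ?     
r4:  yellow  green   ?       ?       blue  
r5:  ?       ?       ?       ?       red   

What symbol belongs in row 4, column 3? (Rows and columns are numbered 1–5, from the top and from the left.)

(r1,c1) = black
(r2,c5) = yellow
(r3,c5) = black
(r4,c3) = red

red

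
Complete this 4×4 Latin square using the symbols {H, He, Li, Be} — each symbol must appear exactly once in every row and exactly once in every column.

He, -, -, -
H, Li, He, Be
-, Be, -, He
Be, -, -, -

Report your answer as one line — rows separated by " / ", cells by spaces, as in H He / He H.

He H Be Li / H Li He Be / Li Be H He / Be He Li H

(r1,c2): row 1 has {He}; column 2 has {Li,Be}, so it must be H.
(r1,c4): row 1 has {H,He}; column 4 has {He,Be}, so it must be Li.
(r3,c1): row 3 has {He,Be}; column 1 has {H,He,Be}, so it must be Li.
(r3,c3): row 3 has {He,Li,Be}; column 3 has {He}, so it must be H.
(r4,c2): row 4 has {Be}; column 2 has {H,Li,Be}, so it must be He.
(r4,c3): row 4 has {He,Be}; column 3 has {H,He}, so it must be Li.
(r4,c4): row 4 has {He,Li,Be}; column 4 has {He,Li,Be}, so it must be H.
(r1,c3): row 1 has {H,He,Li}; column 3 has {H,He,Li}, so it must be Be.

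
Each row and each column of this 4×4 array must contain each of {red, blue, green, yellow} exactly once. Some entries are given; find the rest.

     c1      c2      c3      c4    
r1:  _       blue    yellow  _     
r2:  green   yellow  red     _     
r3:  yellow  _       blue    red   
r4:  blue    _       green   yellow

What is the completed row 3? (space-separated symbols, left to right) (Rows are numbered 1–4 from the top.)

At row 1, column 1: row 1 has {blue,yellow}; column 1 has {blue,green,yellow}; that leaves red.
At row 1, column 4: row 1 has {red,blue,yellow}; column 4 has {red,yellow}; that leaves green.
At row 2, column 4: row 2 has {red,green,yellow}; column 4 has {red,green,yellow}; that leaves blue.
At row 3, column 2: row 3 has {red,blue,yellow}; column 2 has {blue,yellow}; that leaves green.

yellow green blue red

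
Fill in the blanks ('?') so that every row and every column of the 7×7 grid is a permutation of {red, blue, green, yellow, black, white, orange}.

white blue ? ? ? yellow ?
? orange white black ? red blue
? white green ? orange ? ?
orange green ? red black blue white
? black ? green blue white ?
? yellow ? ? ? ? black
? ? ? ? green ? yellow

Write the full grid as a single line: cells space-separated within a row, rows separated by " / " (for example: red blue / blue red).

Cell (r1,c4): row 1 has {blue,yellow,white}; column 4 has {red,green,black} → orange.
Cell (r1,c5): row 1 has {blue,yellow,white,orange}; column 5 has {blue,green,black,orange} → red.
Cell (r1,c7): row 1 has {red,blue,yellow,white,orange}; column 7 has {blue,yellow,black,white} → green.
Cell (r2,c5): row 2 has {red,blue,black,white,orange}; column 5 has {red,blue,green,black,orange} → yellow.
Cell (r3,c6): row 3 has {green,white,orange}; column 6 has {red,blue,yellow,white} → black.
Cell (r3,c7): row 3 has {green,black,white,orange}; column 7 has {blue,green,yellow,black,white} → red.
Cell (r4,c3): row 4 has {red,blue,green,black,white,orange}; column 3 has {green,white} → yellow.
Cell (r5,c7): row 5 has {blue,green,black,white}; column 7 has {red,blue,green,yellow,black,white} → orange.
Cell (r6,c5): row 6 has {yellow,black}; column 5 has {red,blue,green,yellow,black,orange} → white.
Cell (r7,c2): row 7 has {green,yellow}; column 2 has {blue,green,yellow,black,white,orange} → red.
Cell (r7,c6): row 7 has {red,green,yellow}; column 6 has {red,blue,yellow,black,white} → orange.
Cell (r1,c3): row 1 has {red,blue,green,yellow,white,orange}; column 3 has {green,yellow,white} → black.
Cell (r2,c1): row 2 has {red,blue,yellow,black,white,orange}; column 1 has {white,orange} → green.
Cell (r5,c3): row 5 has {blue,green,black,white,orange}; column 3 has {green,yellow,black,white} → red.
Cell (r6,c4): row 6 has {yellow,black,white}; column 4 has {red,green,black,orange} → blue.
Cell (r6,c6): row 6 has {blue,yellow,black,white}; column 6 has {red,blue,yellow,black,white,orange} → green.
Cell (r7,c3): row 7 has {red,green,yellow,orange}; column 3 has {red,green,yellow,black,white} → blue.
Cell (r7,c4): row 7 has {red,blue,green,yellow,orange}; column 4 has {red,blue,green,black,orange} → white.
Cell (r3,c4): row 3 has {red,green,black,white,orange}; column 4 has {red,blue,green,black,white,orange} → yellow.
Cell (r5,c1): row 5 has {red,blue,green,black,white,orange}; column 1 has {green,white,orange} → yellow.
Cell (r6,c1): row 6 has {blue,green,yellow,black,white}; column 1 has {green,yellow,white,orange} → red.
Cell (r6,c3): row 6 has {red,blue,green,yellow,black,white}; column 3 has {red,blue,green,yellow,black,white} → orange.
Cell (r7,c1): row 7 has {red,blue,green,yellow,white,orange}; column 1 has {red,green,yellow,white,orange} → black.
Cell (r3,c1): row 3 has {red,green,yellow,black,white,orange}; column 1 has {red,green,yellow,black,white,orange} → blue.

white blue black orange red yellow green / green orange white black yellow red blue / blue white green yellow orange black red / orange green yellow red black blue white / yellow black red green blue white orange / red yellow orange blue white green black / black red blue white green orange yellow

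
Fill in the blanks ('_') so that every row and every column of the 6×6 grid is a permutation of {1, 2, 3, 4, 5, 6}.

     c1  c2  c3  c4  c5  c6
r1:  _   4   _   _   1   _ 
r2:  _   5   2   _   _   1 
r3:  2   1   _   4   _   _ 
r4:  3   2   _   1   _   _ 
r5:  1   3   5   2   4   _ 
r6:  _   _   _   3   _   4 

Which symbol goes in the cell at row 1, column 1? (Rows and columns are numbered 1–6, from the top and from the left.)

6

(r2,c4) = 6
(r2,c5) = 3
(r5,c6) = 6
(r6,c2) = 6
(r6,c3) = 1
(r1,c4) = 5
(r2,c1) = 4
(r4,c6) = 5
(r6,c1) = 5
(r6,c5) = 2
(r1,c1) = 6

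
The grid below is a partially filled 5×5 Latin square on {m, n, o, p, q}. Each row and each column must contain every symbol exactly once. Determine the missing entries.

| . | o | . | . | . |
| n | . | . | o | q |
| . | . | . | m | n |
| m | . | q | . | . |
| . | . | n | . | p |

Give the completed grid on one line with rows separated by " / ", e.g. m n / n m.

q o p n m / n p m o q / p q o m n / m n q p o / o m n q p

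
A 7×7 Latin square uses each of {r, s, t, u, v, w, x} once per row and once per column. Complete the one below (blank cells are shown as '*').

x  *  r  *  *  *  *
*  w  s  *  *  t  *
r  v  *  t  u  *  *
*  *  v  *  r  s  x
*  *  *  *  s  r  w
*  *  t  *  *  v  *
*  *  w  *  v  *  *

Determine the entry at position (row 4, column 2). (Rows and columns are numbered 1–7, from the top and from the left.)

t

At row 2, column 5: row 2 has {s,t,w}; column 5 has {r,s,u,v}; that leaves x.
At row 3, column 3: row 3 has {r,t,u,v}; column 3 has {r,s,t,v,w}; that leaves x.
At row 3, column 6: row 3 has {r,t,u,v,x}; column 6 has {r,s,t,v}; that leaves w.
At row 3, column 7: row 3 has {r,t,u,v,w,x}; column 7 has {w,x}; that leaves s.
At row 5, column 3: row 5 has {r,s,w}; column 3 has {r,s,t,v,w,x}; that leaves u.
At row 6, column 5: row 6 has {t,v}; column 5 has {r,s,u,v,x}; that leaves w.
At row 1, column 5: row 1 has {r,x}; column 5 has {r,s,u,v,w,x}; that leaves t.
At row 1, column 6: row 1 has {r,t,x}; column 6 has {r,s,t,v,w}; that leaves u.
At row 1, column 7: row 1 has {r,t,u,x}; column 7 has {s,w,x}; that leaves v.
At row 7, column 6: row 7 has {v,w}; column 6 has {r,s,t,u,v,w}; that leaves x.
At row 1, column 2: row 1 has {r,t,u,v,x}; column 2 has {v,w}; that leaves s.
At row 1, column 4: row 1 has {r,s,t,u,v,x}; column 4 has {t}; that leaves w.
At row 4, column 4: row 4 has {r,s,v,x}; column 4 has {t,w}; that leaves u.
At row 4, column 2: row 4 has {r,s,u,v,x}; column 2 has {s,v,w}; that leaves t.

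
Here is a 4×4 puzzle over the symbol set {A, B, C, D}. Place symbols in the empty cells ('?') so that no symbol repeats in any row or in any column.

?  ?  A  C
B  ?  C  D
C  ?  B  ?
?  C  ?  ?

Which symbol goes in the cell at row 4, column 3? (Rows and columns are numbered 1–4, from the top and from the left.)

(r1,c1): row 1 has {A,C}; column 1 has {B,C}, so it must be D.
(r1,c2): row 1 has {A,C,D}; column 2 has {C}, so it must be B.
(r2,c2): row 2 has {B,C,D}; column 2 has {B,C}, so it must be A.
(r3,c2): row 3 has {B,C}; column 2 has {A,B,C}, so it must be D.
(r3,c4): row 3 has {B,C,D}; column 4 has {C,D}, so it must be A.
(r4,c1): row 4 has {C}; column 1 has {B,C,D}, so it must be A.
(r4,c3): row 4 has {A,C}; column 3 has {A,B,C}, so it must be D.

D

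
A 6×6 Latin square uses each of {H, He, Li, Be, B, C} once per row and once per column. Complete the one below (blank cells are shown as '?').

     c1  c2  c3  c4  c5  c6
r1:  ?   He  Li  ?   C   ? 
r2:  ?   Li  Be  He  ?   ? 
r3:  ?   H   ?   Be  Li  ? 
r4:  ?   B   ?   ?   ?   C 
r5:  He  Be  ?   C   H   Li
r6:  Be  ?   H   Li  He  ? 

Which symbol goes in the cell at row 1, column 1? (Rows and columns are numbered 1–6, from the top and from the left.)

(r2,c5) = B
(r2,c6) = H
(r4,c3) = He
(r4,c4) = H
(r4,c5) = Be
(r5,c3) = B
(r6,c2) = C
(r6,c6) = B
(r1,c4) = B
(r1,c6) = Be
(r2,c1) = C
(r3,c1) = B
(r3,c3) = C
(r3,c6) = He
(r4,c1) = Li
(r1,c1) = H

H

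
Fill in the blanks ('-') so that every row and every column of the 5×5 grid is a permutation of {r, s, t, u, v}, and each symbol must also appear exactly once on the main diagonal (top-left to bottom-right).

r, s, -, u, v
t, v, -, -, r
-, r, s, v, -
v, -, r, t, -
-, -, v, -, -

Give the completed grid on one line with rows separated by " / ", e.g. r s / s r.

(r1,c3): row 1 has {r,s,u,v}; column 3 has {r,s,v}, so it must be t.
(r2,c3): row 2 has {r,t,v}; column 3 has {r,s,t,v}, so it must be u.
(r2,c4): row 2 has {r,t,u,v}; column 4 has {t,u,v}, so it must be s.
(r3,c1): row 3 has {r,s,v}; column 1 has {r,t,v}, so it must be u.
(r3,c5): row 3 has {r,s,u,v}; column 5 has {r,v}, so it must be t.
(r4,c2): row 4 has {r,t,v}; column 2 has {r,s,v}, so it must be u.
(r4,c5): row 4 has {r,t,u,v}; column 5 has {r,t,v}, so it must be s.
(r5,c1): row 5 has {v}; column 1 has {r,t,u,v}, so it must be s.
(r5,c2): row 5 has {s,v}; column 2 has {r,s,u,v}, so it must be t.
(r5,c4): row 5 has {s,t,v}; column 4 has {s,t,u,v}, so it must be r.
(r5,c5): row 5 has {r,s,t,v}; column 5 has {r,s,t,v}; the diagonal has {r,s,t,v}, so it must be u.

r s t u v / t v u s r / u r s v t / v u r t s / s t v r u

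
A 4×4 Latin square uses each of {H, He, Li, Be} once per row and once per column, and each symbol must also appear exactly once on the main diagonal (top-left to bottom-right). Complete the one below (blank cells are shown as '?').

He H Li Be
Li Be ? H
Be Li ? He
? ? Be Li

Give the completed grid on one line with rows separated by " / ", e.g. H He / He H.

At row 2, column 3: row 2 has {H,Li,Be}; column 3 has {Li,Be}; that leaves He.
At row 3, column 3: row 3 has {He,Li,Be}; column 3 has {He,Li,Be}; the diagonal has {He,Li,Be}; that leaves H.
At row 4, column 1: row 4 has {Li,Be}; column 1 has {He,Li,Be}; that leaves H.
At row 4, column 2: row 4 has {H,Li,Be}; column 2 has {H,Li,Be}; that leaves He.

He H Li Be / Li Be He H / Be Li H He / H He Be Li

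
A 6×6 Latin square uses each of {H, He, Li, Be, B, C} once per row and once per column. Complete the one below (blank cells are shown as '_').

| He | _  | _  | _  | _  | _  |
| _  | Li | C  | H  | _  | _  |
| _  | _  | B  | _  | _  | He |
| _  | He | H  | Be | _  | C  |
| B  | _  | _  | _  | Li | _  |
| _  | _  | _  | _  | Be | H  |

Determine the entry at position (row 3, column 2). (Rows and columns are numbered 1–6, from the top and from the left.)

Be

(r2,c1) = Be
(r2,c6) = B
(r4,c1) = Li
(r4,c5) = B
(r5,c6) = Be
(r6,c1) = C
(r6,c2) = B
(r1,c6) = Li
(r2,c5) = He
(r3,c1) = H
(r3,c5) = C
(r5,c3) = He
(r5,c4) = C
(r6,c3) = Li
(r6,c4) = He
(r1,c3) = Be
(r1,c4) = B
(r1,c5) = H
(r3,c2) = Be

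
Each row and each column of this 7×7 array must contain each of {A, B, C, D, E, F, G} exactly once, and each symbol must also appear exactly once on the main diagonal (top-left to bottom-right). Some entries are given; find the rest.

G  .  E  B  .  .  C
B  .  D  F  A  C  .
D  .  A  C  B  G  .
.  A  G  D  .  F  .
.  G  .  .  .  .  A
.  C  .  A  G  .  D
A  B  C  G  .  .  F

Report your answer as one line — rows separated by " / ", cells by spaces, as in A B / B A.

(r2,c2) = E
(r2,c7) = G
(r3,c2) = F
(r3,c7) = E
(r4,c7) = B
(r5,c4) = E
(r5,c5) = C
(r6,c6) = B
(r1,c2) = D
(r1,c5) = F
(r1,c6) = A
(r4,c5) = E
(r5,c1) = F
(r5,c3) = B
(r5,c6) = D
(r6,c1) = E
(r6,c3) = F
(r7,c5) = D
(r7,c6) = E
(r4,c1) = C

G D E B F A C / B E D F A C G / D F A C B G E / C A G D E F B / F G B E C D A / E C F A G B D / A B C G D E F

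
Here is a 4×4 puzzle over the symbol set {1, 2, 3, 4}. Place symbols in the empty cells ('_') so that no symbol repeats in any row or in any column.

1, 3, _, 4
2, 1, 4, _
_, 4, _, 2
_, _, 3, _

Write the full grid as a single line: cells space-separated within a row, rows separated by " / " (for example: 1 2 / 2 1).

1 3 2 4 / 2 1 4 3 / 3 4 1 2 / 4 2 3 1

(r1,c3): row 1 has {1,3,4}; column 3 has {3,4}, so it must be 2.
(r2,c4): row 2 has {1,2,4}; column 4 has {2,4}, so it must be 3.
(r3,c1): row 3 has {2,4}; column 1 has {1,2}, so it must be 3.
(r3,c3): row 3 has {2,3,4}; column 3 has {2,3,4}, so it must be 1.
(r4,c1): row 4 has {3}; column 1 has {1,2,3}, so it must be 4.
(r4,c2): row 4 has {3,4}; column 2 has {1,3,4}, so it must be 2.
(r4,c4): row 4 has {2,3,4}; column 4 has {2,3,4}, so it must be 1.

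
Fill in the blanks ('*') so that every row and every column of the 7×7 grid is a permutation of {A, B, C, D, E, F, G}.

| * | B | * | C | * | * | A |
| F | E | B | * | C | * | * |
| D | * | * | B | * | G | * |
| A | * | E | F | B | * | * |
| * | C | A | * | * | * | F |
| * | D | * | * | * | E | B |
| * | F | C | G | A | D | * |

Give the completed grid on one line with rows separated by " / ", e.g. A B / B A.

E B D C G F A / F E B D C A G / D A F B E G C / A G E F B C D / G C A E D B F / C D G A F E B / B F C G A D E

(r1,c6) = F
(r2,c6) = A
(r3,c2) = A
(r3,c3) = F
(r3,c5) = E
(r3,c7) = C
(r4,c2) = G
(r4,c6) = C
(r4,c7) = D
(r5,c6) = B
(r6,c3) = G
(r6,c4) = A
(r6,c5) = F
(r7,c7) = E
(r1,c3) = D
(r1,c5) = G
(r2,c4) = D
(r2,c7) = G
(r5,c4) = E
(r5,c5) = D
(r6,c1) = C
(r7,c1) = B
(r1,c1) = E
(r5,c1) = G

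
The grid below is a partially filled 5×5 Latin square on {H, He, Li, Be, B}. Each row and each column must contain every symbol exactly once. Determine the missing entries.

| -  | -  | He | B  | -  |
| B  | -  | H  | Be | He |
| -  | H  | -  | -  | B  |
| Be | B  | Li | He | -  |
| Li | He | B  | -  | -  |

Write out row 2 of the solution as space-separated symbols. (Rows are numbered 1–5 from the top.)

At row 1, column 1: row 1 has {He,B}; column 1 has {Li,Be,B}; that leaves H.
At row 2, column 2: row 2 has {H,He,Be,B}; column 2 has {H,He,B}; that leaves Li.

B Li H Be He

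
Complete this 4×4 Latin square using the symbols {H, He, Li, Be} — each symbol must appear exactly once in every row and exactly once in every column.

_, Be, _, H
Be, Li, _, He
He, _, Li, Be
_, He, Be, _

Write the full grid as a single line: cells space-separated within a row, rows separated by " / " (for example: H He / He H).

(r1,c1): row 1 has {H,Be}; column 1 has {He,Be}, so it must be Li.
(r1,c3): row 1 has {H,Li,Be}; column 3 has {Li,Be}, so it must be He.
(r2,c3): row 2 has {He,Li,Be}; column 3 has {He,Li,Be}, so it must be H.
(r3,c2): row 3 has {He,Li,Be}; column 2 has {He,Li,Be}, so it must be H.
(r4,c1): row 4 has {He,Be}; column 1 has {He,Li,Be}, so it must be H.
(r4,c4): row 4 has {H,He,Be}; column 4 has {H,He,Be}, so it must be Li.

Li Be He H / Be Li H He / He H Li Be / H He Be Li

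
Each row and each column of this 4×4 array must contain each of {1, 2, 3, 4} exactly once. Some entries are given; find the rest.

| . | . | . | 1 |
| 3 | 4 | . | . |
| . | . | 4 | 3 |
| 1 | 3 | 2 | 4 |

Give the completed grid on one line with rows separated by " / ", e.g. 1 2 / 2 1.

4 2 3 1 / 3 4 1 2 / 2 1 4 3 / 1 3 2 4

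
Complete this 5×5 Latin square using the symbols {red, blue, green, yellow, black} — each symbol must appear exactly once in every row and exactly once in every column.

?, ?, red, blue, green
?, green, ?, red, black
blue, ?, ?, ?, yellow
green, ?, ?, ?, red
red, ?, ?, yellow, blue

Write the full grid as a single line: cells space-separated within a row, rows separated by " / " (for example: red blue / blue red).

row 2 has {red,green,black}; column 1 has {red,blue,green} — only yellow is left for (r2,c1).
row 2 has {red,green,yellow,black}; column 3 has {red} — only blue is left for (r2,c3).
row 4 has {red,green}; column 4 has {red,blue,yellow} — only black is left for (r4,c4).
row 5 has {red,blue,yellow}; column 2 has {green} — only black is left for (r5,c2).
row 5 has {red,blue,yellow,black}; column 3 has {red,blue} — only green is left for (r5,c3).
row 1 has {red,blue,green}; column 1 has {red,blue,green,yellow} — only black is left for (r1,c1).
row 1 has {red,blue,green,black}; column 2 has {green,black} — only yellow is left for (r1,c2).
row 3 has {blue,yellow}; column 2 has {green,yellow,black} — only red is left for (r3,c2).
row 3 has {red,blue,yellow}; column 3 has {red,blue,green} — only black is left for (r3,c3).
row 3 has {red,blue,yellow,black}; column 4 has {red,blue,yellow,black} — only green is left for (r3,c4).
row 4 has {red,green,black}; column 2 has {red,green,yellow,black} — only blue is left for (r4,c2).
row 4 has {red,blue,green,black}; column 3 has {red,blue,green,black} — only yellow is left for (r4,c3).

black yellow red blue green / yellow green blue red black / blue red black green yellow / green blue yellow black red / red black green yellow blue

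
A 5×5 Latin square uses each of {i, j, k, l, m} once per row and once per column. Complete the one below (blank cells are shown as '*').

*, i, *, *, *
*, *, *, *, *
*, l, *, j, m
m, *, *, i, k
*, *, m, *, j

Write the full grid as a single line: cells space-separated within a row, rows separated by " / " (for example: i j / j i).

j i k m l / l m j k i / k l i j m / m j l i k / i k m l j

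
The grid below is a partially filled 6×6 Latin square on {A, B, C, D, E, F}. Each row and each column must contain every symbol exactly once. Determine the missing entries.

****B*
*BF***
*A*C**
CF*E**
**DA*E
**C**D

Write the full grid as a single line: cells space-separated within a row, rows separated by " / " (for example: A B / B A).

At row 2, column 4: row 2 has {B,F}; column 4 has {A,C,E}; that leaves D.
At row 5, column 2: row 5 has {A,D,E}; column 2 has {A,B,F}; that leaves C.
At row 5, column 5: row 5 has {A,C,D,E}; column 5 has {B}; that leaves F.
At row 6, column 2: row 6 has {C,D}; column 2 has {A,B,C,F}; that leaves E.
At row 6, column 5: row 6 has {C,D,E}; column 5 has {B,F}; that leaves A.
At row 1, column 2: row 1 has {B}; column 2 has {A,B,C,E,F}; that leaves D.
At row 1, column 4: row 1 has {B,D}; column 4 has {A,C,D,E}; that leaves F.
At row 4, column 5: row 4 has {C,E,F}; column 5 has {A,B,F}; that leaves D.
At row 5, column 1: row 5 has {A,C,D,E,F}; column 1 has {C}; that leaves B.
At row 6, column 1: row 6 has {A,C,D,E}; column 1 has {B,C}; that leaves F.
At row 6, column 4: row 6 has {A,C,D,E,F}; column 4 has {A,C,D,E,F}; that leaves B.
At row 3, column 5: row 3 has {A,C}; column 5 has {A,B,D,F}; that leaves E.
At row 2, column 5: row 2 has {B,D,F}; column 5 has {A,B,D,E,F}; that leaves C.
At row 2, column 6: row 2 has {B,C,D,F}; column 6 has {D,E}; that leaves A.
At row 3, column 1: row 3 has {A,C,E}; column 1 has {B,C,F}; that leaves D.
At row 3, column 3: row 3 has {A,C,D,E}; column 3 has {C,D,F}; that leaves B.
At row 3, column 6: row 3 has {A,B,C,D,E}; column 6 has {A,D,E}; that leaves F.
At row 4, column 3: row 4 has {C,D,E,F}; column 3 has {B,C,D,F}; that leaves A.
At row 4, column 6: row 4 has {A,C,D,E,F}; column 6 has {A,D,E,F}; that leaves B.
At row 1, column 3: row 1 has {B,D,F}; column 3 has {A,B,C,D,F}; that leaves E.
At row 1, column 6: row 1 has {B,D,E,F}; column 6 has {A,B,D,E,F}; that leaves C.
At row 2, column 1: row 2 has {A,B,C,D,F}; column 1 has {B,C,D,F}; that leaves E.
At row 1, column 1: row 1 has {B,C,D,E,F}; column 1 has {B,C,D,E,F}; that leaves A.

A D E F B C / E B F D C A / D A B C E F / C F A E D B / B C D A F E / F E C B A D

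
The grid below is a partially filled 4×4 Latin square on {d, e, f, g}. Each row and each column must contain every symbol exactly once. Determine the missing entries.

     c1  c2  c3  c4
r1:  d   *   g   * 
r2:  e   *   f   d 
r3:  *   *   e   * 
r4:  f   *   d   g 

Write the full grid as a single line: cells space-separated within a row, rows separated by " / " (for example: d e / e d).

(r2,c2) = g
(r3,c1) = g
(r3,c4) = f
(r4,c2) = e
(r1,c2) = f
(r1,c4) = e
(r3,c2) = d

d f g e / e g f d / g d e f / f e d g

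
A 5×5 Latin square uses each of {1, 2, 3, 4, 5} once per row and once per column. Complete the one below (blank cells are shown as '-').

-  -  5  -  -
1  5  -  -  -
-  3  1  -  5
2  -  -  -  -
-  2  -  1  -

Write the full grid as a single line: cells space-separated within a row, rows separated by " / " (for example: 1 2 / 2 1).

3 1 5 4 2 / 1 5 2 3 4 / 4 3 1 2 5 / 2 4 3 5 1 / 5 2 4 1 3

Cell (r3,c1): row 3 has {1,3,5}; column 1 has {1,2} → 4.
Cell (r3,c4): row 3 has {1,3,4,5}; column 4 has {1} → 2.
Cell (r1,c1): row 1 has {5}; column 1 has {1,2,4} → 3.
Cell (r1,c4): row 1 has {3,5}; column 4 has {1,2} → 4.
Cell (r2,c4): row 2 has {1,5}; column 4 has {1,2,4} → 3.
Cell (r4,c4): row 4 has {2}; column 4 has {1,2,3,4} → 5.
Cell (r5,c1): row 5 has {1,2}; column 1 has {1,2,3,4} → 5.
Cell (r1,c2): row 1 has {3,4,5}; column 2 has {2,3,5} → 1.
Cell (r1,c5): row 1 has {1,3,4,5}; column 5 has {5} → 2.
Cell (r2,c5): row 2 has {1,3,5}; column 5 has {2,5} → 4.
Cell (r4,c2): row 4 has {2,5}; column 2 has {1,2,3,5} → 4.
Cell (r4,c3): row 4 has {2,4,5}; column 3 has {1,5} → 3.
Cell (r4,c5): row 4 has {2,3,4,5}; column 5 has {2,4,5} → 1.
Cell (r5,c3): row 5 has {1,2,5}; column 3 has {1,3,5} → 4.
Cell (r5,c5): row 5 has {1,2,4,5}; column 5 has {1,2,4,5} → 3.
Cell (r2,c3): row 2 has {1,3,4,5}; column 3 has {1,3,4,5} → 2.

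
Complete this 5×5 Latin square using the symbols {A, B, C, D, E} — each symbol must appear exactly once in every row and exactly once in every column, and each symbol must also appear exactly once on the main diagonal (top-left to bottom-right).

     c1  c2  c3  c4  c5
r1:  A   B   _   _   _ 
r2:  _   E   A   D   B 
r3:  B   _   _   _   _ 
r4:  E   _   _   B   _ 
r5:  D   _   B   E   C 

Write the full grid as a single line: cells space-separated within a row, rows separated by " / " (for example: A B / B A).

Cell (r1,c4): row 1 has {A,B}; column 4 has {B,D,E} → C.
Cell (r2,c1): row 2 has {A,B,D,E}; column 1 has {A,B,D,E} → C.
Cell (r3,c3): row 3 has {B}; column 3 has {A,B}; the diagonal has {A,B,C,E} → D.
Cell (r3,c4): row 3 has {B,D}; column 4 has {B,C,D,E} → A.
Cell (r3,c5): row 3 has {A,B,D}; column 5 has {B,C} → E.
Cell (r4,c3): row 4 has {B,E}; column 3 has {A,B,D} → C.
Cell (r5,c2): row 5 has {B,C,D,E}; column 2 has {B,E} → A.
Cell (r1,c3): row 1 has {A,B,C}; column 3 has {A,B,C,D} → E.
Cell (r1,c5): row 1 has {A,B,C,E}; column 5 has {B,C,E} → D.
Cell (r3,c2): row 3 has {A,B,D,E}; column 2 has {A,B,E} → C.
Cell (r4,c2): row 4 has {B,C,E}; column 2 has {A,B,C,E} → D.
Cell (r4,c5): row 4 has {B,C,D,E}; column 5 has {B,C,D,E} → A.

A B E C D / C E A D B / B C D A E / E D C B A / D A B E C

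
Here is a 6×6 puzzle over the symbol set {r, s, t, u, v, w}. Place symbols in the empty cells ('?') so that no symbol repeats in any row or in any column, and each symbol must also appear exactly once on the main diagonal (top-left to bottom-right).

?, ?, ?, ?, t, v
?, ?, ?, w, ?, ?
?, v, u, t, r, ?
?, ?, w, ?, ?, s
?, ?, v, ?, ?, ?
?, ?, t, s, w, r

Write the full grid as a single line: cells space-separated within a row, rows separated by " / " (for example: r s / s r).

w s r u t v / r t s w v u / s v u t r w / t r w v u s / u w v r s t / v u t s w r

Cell (r3,c6): row 3 has {r,t,u,v}; column 6 has {r,s,v} → w.
Cell (r4,c4): row 4 has {s,w}; column 4 has {s,t,w}; the diagonal has {r,u} → v.
Cell (r4,c5): row 4 has {s,v,w}; column 5 has {r,t,w} → u.
Cell (r5,c5): row 5 has {v}; column 5 has {r,t,u,w}; the diagonal has {r,u,v} → s.
Cell (r6,c2): row 6 has {r,s,t,w}; column 2 has {v} → u.
Cell (r1,c1): row 1 has {t,v}; column 1 is empty so far; the diagonal has {r,s,u,v} → w.
Cell (r2,c2): row 2 has {w}; column 2 has {u,v}; the diagonal has {r,s,u,v,w} → t.
Cell (r2,c5): row 2 has {t,w}; column 5 has {r,s,t,u,w} → v.
Cell (r2,c6): row 2 has {t,v,w}; column 6 has {r,s,v,w} → u.
Cell (r3,c1): row 3 has {r,t,u,v,w}; column 1 has {w} → s.
Cell (r4,c2): row 4 has {s,u,v,w}; column 2 has {t,u,v} → r.
Cell (r5,c2): row 5 has {s,v}; column 2 has {r,t,u,v} → w.
Cell (r5,c6): row 5 has {s,v,w}; column 6 has {r,s,u,v,w} → t.
Cell (r6,c1): row 6 has {r,s,t,u,w}; column 1 has {s,w} → v.
Cell (r1,c2): row 1 has {t,v,w}; column 2 has {r,t,u,v,w} → s.
Cell (r1,c3): row 1 has {s,t,v,w}; column 3 has {t,u,v,w} → r.
Cell (r1,c4): row 1 has {r,s,t,v,w}; column 4 has {s,t,v,w} → u.
Cell (r2,c1): row 2 has {t,u,v,w}; column 1 has {s,v,w} → r.
Cell (r2,c3): row 2 has {r,t,u,v,w}; column 3 has {r,t,u,v,w} → s.
Cell (r4,c1): row 4 has {r,s,u,v,w}; column 1 has {r,s,v,w} → t.
Cell (r5,c1): row 5 has {s,t,v,w}; column 1 has {r,s,t,v,w} → u.
Cell (r5,c4): row 5 has {s,t,u,v,w}; column 4 has {s,t,u,v,w} → r.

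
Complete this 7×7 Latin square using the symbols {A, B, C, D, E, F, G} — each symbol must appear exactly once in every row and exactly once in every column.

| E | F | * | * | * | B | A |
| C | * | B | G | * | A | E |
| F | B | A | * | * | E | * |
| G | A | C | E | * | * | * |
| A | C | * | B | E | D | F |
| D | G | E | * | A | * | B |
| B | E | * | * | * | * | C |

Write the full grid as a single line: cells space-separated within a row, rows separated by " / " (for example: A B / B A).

E F D C G B A / C D B G F A E / F B A D C E G / G A C E B F D / A C G B E D F / D G E F A C B / B E F A D G C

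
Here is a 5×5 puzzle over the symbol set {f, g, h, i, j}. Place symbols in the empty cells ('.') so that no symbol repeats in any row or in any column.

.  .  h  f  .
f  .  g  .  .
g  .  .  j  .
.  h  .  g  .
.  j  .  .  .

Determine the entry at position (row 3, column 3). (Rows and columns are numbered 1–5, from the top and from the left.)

i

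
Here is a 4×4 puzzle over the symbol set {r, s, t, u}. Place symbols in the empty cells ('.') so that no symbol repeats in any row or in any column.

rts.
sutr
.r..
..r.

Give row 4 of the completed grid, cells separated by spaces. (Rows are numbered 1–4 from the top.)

u s r t

At row 1, column 4: row 1 has {r,s,t}; column 4 has {r}; that leaves u.
At row 3, column 3: row 3 has {r}; column 3 has {r,s,t}; that leaves u.
At row 4, column 2: row 4 has {r}; column 2 has {r,t,u}; that leaves s.
At row 4, column 4: row 4 has {r,s}; column 4 has {r,u}; that leaves t.
At row 3, column 1: row 3 has {r,u}; column 1 has {r,s}; that leaves t.
At row 3, column 4: row 3 has {r,t,u}; column 4 has {r,t,u}; that leaves s.
At row 4, column 1: row 4 has {r,s,t}; column 1 has {r,s,t}; that leaves u.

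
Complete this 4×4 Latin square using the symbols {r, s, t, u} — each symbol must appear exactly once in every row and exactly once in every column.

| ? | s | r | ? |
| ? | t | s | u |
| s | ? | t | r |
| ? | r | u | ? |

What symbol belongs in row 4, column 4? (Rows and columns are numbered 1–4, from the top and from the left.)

(r1,c4) = t
(r2,c1) = r
(r3,c2) = u
(r4,c1) = t
(r4,c4) = s

s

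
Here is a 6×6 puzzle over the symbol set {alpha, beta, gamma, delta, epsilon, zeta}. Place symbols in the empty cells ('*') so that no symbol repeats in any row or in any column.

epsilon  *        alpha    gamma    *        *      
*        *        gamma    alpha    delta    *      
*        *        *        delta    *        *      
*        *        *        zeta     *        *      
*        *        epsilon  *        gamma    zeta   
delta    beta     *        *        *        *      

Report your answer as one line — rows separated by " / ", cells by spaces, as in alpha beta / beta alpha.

epsilon zeta alpha gamma beta delta / zeta epsilon gamma alpha delta beta / gamma alpha beta delta zeta epsilon / beta gamma delta zeta epsilon alpha / alpha delta epsilon beta gamma zeta / delta beta zeta epsilon alpha gamma

row 5 has {gamma,epsilon,zeta}; column 4 has {alpha,gamma,delta,zeta} — only beta is left for (r5,c4).
row 6 has {beta,delta}; column 3 has {alpha,gamma,epsilon} — only zeta is left for (r6,c3).
row 6 has {beta,delta,zeta}; column 4 has {alpha,beta,gamma,delta,zeta} — only epsilon is left for (r6,c4).
row 6 has {beta,delta,epsilon,zeta}; column 5 has {gamma,delta} — only alpha is left for (r6,c5).
row 6 has {alpha,beta,delta,epsilon,zeta}; column 6 has {zeta} — only gamma is left for (r6,c6).
row 3 has {delta}; column 3 has {alpha,gamma,epsilon,zeta} — only beta is left for (r3,c3).
row 4 has {zeta}; column 3 has {alpha,beta,gamma,epsilon,zeta} — only delta is left for (r4,c3).
row 5 has {beta,gamma,epsilon,zeta}; column 1 has {delta,epsilon} — only alpha is left for (r5,c1).
row 5 has {alpha,beta,gamma,epsilon,zeta}; column 2 has {beta} — only delta is left for (r5,c2).
row 1 has {alpha,gamma,epsilon}; column 2 has {beta,delta} — only zeta is left for (r1,c2).
row 1 has {alpha,gamma,epsilon,zeta}; column 5 has {alpha,gamma,delta} — only beta is left for (r1,c5).
row 1 has {alpha,beta,gamma,epsilon,zeta}; column 6 has {gamma,zeta} — only delta is left for (r1,c6).
row 2 has {alpha,gamma,delta}; column 2 has {beta,delta,zeta} — only epsilon is left for (r2,c2).
row 2 has {alpha,gamma,delta,epsilon}; column 6 has {gamma,delta,zeta} — only beta is left for (r2,c6).
row 4 has {delta,zeta}; column 5 has {alpha,beta,gamma,delta} — only epsilon is left for (r4,c5).
row 4 has {delta,epsilon,zeta}; column 6 has {beta,gamma,delta,zeta} — only alpha is left for (r4,c6).
row 2 has {alpha,beta,gamma,delta,epsilon}; column 1 has {alpha,delta,epsilon} — only zeta is left for (r2,c1).
row 3 has {beta,delta}; column 1 has {alpha,delta,epsilon,zeta} — only gamma is left for (r3,c1).
row 3 has {beta,gamma,delta}; column 2 has {beta,delta,epsilon,zeta} — only alpha is left for (r3,c2).
row 3 has {alpha,beta,gamma,delta}; column 5 has {alpha,beta,gamma,delta,epsilon} — only zeta is left for (r3,c5).
row 3 has {alpha,beta,gamma,delta,zeta}; column 6 has {alpha,beta,gamma,delta,zeta} — only epsilon is left for (r3,c6).
row 4 has {alpha,delta,epsilon,zeta}; column 1 has {alpha,gamma,delta,epsilon,zeta} — only beta is left for (r4,c1).
row 4 has {alpha,beta,delta,epsilon,zeta}; column 2 has {alpha,beta,delta,epsilon,zeta} — only gamma is left for (r4,c2).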